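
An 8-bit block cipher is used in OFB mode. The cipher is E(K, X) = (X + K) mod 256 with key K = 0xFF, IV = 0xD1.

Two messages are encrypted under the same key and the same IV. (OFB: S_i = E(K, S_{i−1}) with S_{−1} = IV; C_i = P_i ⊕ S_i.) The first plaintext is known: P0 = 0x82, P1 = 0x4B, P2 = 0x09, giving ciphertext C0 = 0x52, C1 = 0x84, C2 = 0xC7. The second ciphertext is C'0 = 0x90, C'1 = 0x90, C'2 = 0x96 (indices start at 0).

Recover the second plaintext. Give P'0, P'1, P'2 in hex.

In OFB with a reused IV, both messages share the same keystream S_i, so C_i ⊕ C'_i = P_i ⊕ P'_i and thus P'_i = P_i ⊕ C_i ⊕ C'_i.
P'0: 0x82 ⊕ 0x52 ⊕ 0x90 = 0x40.
P'1: 0x4B ⊕ 0x84 ⊕ 0x90 = 0x5F.
P'2: 0x09 ⊕ 0xC7 ⊕ 0x96 = 0x58.

P'0 = 0x40, P'1 = 0x5F, P'2 = 0x58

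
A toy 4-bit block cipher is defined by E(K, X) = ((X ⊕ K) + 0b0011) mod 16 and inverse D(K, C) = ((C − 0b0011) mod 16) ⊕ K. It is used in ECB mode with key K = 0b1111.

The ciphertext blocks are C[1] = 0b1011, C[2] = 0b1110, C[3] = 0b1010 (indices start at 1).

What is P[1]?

P[1] = 0b0111

ECB decryption: P_i = D(K, C_i).
P[1]: D(K, 0b1011) = 0b0111.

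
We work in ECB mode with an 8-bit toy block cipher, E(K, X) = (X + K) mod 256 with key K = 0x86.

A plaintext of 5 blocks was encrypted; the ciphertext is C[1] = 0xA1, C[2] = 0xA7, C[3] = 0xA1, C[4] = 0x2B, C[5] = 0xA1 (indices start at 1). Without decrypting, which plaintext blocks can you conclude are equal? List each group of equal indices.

P[1] = P[3] = P[5]

ECB encrypts each block independently with the same key, so equal ciphertext blocks imply equal plaintext blocks.
C[1] = C[3] = C[5] = 0xA1, so P[1] = P[3] = P[5].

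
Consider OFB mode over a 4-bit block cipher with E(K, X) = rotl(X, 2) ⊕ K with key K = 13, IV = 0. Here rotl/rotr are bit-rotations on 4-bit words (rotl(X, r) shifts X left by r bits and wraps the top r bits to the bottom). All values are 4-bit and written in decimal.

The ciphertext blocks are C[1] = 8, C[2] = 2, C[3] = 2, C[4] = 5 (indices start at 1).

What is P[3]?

P[3] = 5

OFB decryption: S_i = E(K, S_{i−1}) with S_{0} = IV; P_i = C_i ⊕ S_i.
P[1]: S = E(K, 0) = 13; 8 ⊕ 13 = 5.
P[2]: S = E(K, 13) = 10; 2 ⊕ 10 = 8.
P[3]: S = E(K, 10) = 7; 2 ⊕ 7 = 5.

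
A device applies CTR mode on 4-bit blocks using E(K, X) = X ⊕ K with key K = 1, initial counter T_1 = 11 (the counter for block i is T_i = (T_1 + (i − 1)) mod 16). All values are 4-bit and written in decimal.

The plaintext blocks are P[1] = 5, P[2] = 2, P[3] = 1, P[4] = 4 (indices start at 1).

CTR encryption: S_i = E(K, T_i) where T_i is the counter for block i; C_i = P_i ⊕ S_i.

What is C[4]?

C[4] = 11

C[1]: T = 11, S = E(K, T) = 10; 5 ⊕ 10 = 15.
C[2]: T = 12, S = E(K, T) = 13; 2 ⊕ 13 = 15.
C[3]: T = 13, S = E(K, T) = 12; 1 ⊕ 12 = 13.
C[4]: T = 14, S = E(K, T) = 15; 4 ⊕ 15 = 11.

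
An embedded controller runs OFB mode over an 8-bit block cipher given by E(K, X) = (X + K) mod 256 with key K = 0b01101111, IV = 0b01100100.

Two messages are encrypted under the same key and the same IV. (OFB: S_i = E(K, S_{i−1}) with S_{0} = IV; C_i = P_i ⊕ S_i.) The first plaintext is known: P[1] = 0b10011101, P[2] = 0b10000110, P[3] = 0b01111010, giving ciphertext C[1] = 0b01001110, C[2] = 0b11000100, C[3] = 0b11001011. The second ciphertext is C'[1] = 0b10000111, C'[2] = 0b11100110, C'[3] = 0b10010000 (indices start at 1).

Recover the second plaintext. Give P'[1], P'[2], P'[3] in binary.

P'[1] = 0b01010100, P'[2] = 0b10100100, P'[3] = 0b00100001

In OFB with a reused IV, both messages share the same keystream S_i, so C_i ⊕ C'_i = P_i ⊕ P'_i and thus P'_i = P_i ⊕ C_i ⊕ C'_i.
P'[1]: 0b10011101 ⊕ 0b01001110 ⊕ 0b10000111 = 0b01010100.
P'[2]: 0b10000110 ⊕ 0b11000100 ⊕ 0b11100110 = 0b10100100.
P'[3]: 0b01111010 ⊕ 0b11001011 ⊕ 0b10010000 = 0b00100001.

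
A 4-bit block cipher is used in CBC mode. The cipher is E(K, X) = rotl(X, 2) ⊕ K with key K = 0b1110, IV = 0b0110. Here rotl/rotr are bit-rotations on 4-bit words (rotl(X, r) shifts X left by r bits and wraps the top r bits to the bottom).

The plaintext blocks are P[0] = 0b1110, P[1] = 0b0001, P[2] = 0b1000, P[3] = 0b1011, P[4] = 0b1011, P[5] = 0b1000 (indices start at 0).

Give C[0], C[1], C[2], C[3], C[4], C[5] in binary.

CBC encryption: C_i = E(K, P_i ⊕ C_{i−1}), with C_{−1} = IV.
C[0]: P[0] ⊕ 0b0110 = 0b1000; E(K, 0b1000) = 0b1100.
C[1]: P[1] ⊕ 0b1100 = 0b1101; E(K, 0b1101) = 0b1001.
C[2]: P[2] ⊕ 0b1001 = 0b0001; E(K, 0b0001) = 0b1010.
C[3]: P[3] ⊕ 0b1010 = 0b0001; E(K, 0b0001) = 0b1010.
C[4]: P[4] ⊕ 0b1010 = 0b0001; E(K, 0b0001) = 0b1010.
C[5]: P[5] ⊕ 0b1010 = 0b0010; E(K, 0b0010) = 0b0110.

C[0] = 0b1100, C[1] = 0b1001, C[2] = 0b1010, C[3] = 0b1010, C[4] = 0b1010, C[5] = 0b0110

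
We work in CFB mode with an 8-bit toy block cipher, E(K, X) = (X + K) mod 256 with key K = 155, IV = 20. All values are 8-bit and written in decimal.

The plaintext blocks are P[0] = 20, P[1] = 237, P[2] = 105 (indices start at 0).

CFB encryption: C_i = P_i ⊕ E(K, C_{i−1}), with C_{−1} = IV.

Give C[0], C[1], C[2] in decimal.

C[0] = 187, C[1] = 187, C[2] = 63

C[0]: E(K, 20) = 175; 20 ⊕ 175 = 187.
C[1]: E(K, 187) = 86; 237 ⊕ 86 = 187.
C[2]: E(K, 187) = 86; 105 ⊕ 86 = 63.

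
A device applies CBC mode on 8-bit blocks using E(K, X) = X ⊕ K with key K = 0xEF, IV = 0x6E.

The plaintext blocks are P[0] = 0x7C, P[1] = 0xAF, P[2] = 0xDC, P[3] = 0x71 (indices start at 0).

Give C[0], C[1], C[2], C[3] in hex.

CBC encryption: C_i = E(K, P_i ⊕ C_{i−1}), with C_{−1} = IV.
C[0]: P[0] ⊕ 0x6E = 0x12; E(K, 0x12) = 0xFD.
C[1]: P[1] ⊕ 0xFD = 0x52; E(K, 0x52) = 0xBD.
C[2]: P[2] ⊕ 0xBD = 0x61; E(K, 0x61) = 0x8E.
C[3]: P[3] ⊕ 0x8E = 0xFF; E(K, 0xFF) = 0x10.

C[0] = 0xFD, C[1] = 0xBD, C[2] = 0x8E, C[3] = 0x10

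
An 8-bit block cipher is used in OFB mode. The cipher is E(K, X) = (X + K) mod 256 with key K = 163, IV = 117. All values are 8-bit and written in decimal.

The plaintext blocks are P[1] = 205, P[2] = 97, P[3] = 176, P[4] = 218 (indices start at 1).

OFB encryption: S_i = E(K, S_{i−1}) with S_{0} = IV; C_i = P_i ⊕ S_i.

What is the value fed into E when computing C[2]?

24

C[1]: S = E(K, 117) = 24; 205 ⊕ 24 = 213.
C[2]: S = E(K, 24) = 187; 97 ⊕ 187 = 218.
So the input to E for block [2] is 24.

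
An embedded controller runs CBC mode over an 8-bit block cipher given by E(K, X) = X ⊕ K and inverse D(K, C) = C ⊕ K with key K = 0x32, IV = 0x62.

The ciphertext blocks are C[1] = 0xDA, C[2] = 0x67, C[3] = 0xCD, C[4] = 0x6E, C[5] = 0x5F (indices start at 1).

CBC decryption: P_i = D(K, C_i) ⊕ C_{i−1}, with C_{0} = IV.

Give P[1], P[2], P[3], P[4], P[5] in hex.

P[1] = 0x8A, P[2] = 0x8F, P[3] = 0x98, P[4] = 0x91, P[5] = 0x03

P[1]: D(K, 0xDA) = 0xE8; 0xE8 ⊕ 0x62 = 0x8A.
P[2]: D(K, 0x67) = 0x55; 0x55 ⊕ 0xDA = 0x8F.
P[3]: D(K, 0xCD) = 0xFF; 0xFF ⊕ 0x67 = 0x98.
P[4]: D(K, 0x6E) = 0x5C; 0x5C ⊕ 0xCD = 0x91.
P[5]: D(K, 0x5F) = 0x6D; 0x6D ⊕ 0x6E = 0x03.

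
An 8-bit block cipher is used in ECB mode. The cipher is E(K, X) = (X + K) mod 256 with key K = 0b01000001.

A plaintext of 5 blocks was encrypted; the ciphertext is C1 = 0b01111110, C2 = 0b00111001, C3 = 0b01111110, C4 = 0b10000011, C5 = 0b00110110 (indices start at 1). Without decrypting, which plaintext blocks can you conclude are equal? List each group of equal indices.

P1 = P3

ECB encrypts each block independently with the same key, so equal ciphertext blocks imply equal plaintext blocks.
C1 = C3 = 0b01111110, so P1 = P3.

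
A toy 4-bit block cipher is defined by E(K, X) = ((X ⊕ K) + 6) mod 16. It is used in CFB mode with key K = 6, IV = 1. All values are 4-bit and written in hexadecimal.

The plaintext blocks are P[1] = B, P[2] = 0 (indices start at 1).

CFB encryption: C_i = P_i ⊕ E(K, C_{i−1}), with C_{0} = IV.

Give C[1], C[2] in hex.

C[1] = 6, C[2] = 6

C[1]: E(K, 1) = D; B ⊕ D = 6.
C[2]: E(K, 6) = 6; 0 ⊕ 6 = 6.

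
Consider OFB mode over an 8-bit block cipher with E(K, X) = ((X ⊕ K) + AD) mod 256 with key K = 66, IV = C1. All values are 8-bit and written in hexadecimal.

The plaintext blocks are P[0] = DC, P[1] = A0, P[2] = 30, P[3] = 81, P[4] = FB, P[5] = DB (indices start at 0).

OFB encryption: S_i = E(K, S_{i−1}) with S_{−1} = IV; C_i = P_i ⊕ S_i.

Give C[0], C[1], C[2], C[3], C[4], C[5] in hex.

C[0]: S = E(K, C1) = 54; DC ⊕ 54 = 88.
C[1]: S = E(K, 54) = DF; A0 ⊕ DF = 7F.
C[2]: S = E(K, DF) = 66; 30 ⊕ 66 = 56.
C[3]: S = E(K, 66) = AD; 81 ⊕ AD = 2C.
C[4]: S = E(K, AD) = 78; FB ⊕ 78 = 83.
C[5]: S = E(K, 78) = CB; DB ⊕ CB = 10.

C[0] = 88, C[1] = 7F, C[2] = 56, C[3] = 2C, C[4] = 83, C[5] = 10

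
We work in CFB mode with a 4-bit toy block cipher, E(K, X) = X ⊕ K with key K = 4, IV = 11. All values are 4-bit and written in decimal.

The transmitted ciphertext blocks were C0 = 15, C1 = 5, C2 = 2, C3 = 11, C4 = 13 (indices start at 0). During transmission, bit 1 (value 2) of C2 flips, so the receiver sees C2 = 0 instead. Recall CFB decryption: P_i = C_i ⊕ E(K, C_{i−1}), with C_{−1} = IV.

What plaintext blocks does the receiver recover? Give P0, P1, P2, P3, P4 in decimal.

P0 = 0, P1 = 14, P2 = 1, P3 = 15, P4 = 2

Only C2 changed, to 0. In CFB, a change in C_i flips the same bit in P_i and garbles P_{i+1}. Decrypting the received ciphertext:
P0: E(K, 11) = 15; 15 ⊕ 15 = 0.
P1: E(K, 15) = 11; 5 ⊕ 11 = 14.
P2: E(K, 5) = 1; 0 ⊕ 1 = 1.
P3: E(K, 0) = 4; 11 ⊕ 4 = 15.
P4: E(K, 11) = 15; 13 ⊕ 15 = 2.
Blocks that differ from the original plaintext: P2, P3.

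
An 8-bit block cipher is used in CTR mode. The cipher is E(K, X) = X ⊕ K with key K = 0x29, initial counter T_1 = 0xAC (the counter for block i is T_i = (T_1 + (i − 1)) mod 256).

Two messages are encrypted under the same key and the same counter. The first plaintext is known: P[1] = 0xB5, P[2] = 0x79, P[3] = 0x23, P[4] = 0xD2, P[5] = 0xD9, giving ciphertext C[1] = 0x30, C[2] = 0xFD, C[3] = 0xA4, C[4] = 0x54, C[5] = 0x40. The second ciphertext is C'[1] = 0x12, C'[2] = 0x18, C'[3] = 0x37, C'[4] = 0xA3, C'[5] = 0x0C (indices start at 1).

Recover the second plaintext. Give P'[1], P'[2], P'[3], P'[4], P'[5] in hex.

P'[1] = 0x97, P'[2] = 0x9C, P'[3] = 0xB0, P'[4] = 0x25, P'[5] = 0x95

In CTR with a reused counter, both messages share the same keystream S_i, so C_i ⊕ C'_i = P_i ⊕ P'_i and thus P'_i = P_i ⊕ C_i ⊕ C'_i.
P'[1]: 0xB5 ⊕ 0x30 ⊕ 0x12 = 0x97.
P'[2]: 0x79 ⊕ 0xFD ⊕ 0x18 = 0x9C.
P'[3]: 0x23 ⊕ 0xA4 ⊕ 0x37 = 0xB0.
P'[4]: 0xD2 ⊕ 0x54 ⊕ 0xA3 = 0x25.
P'[5]: 0xD9 ⊕ 0x40 ⊕ 0x0C = 0x95.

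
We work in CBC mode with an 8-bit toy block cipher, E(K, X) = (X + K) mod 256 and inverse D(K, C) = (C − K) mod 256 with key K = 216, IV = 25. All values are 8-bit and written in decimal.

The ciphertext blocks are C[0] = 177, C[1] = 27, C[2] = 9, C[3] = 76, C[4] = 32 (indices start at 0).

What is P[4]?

CBC decryption: P_i = D(K, C_i) ⊕ C_{i−1}, with C_{−1} = IV.
P[4]: D(K, 32) = 72; 72 ⊕ 76 = 4.

P[4] = 4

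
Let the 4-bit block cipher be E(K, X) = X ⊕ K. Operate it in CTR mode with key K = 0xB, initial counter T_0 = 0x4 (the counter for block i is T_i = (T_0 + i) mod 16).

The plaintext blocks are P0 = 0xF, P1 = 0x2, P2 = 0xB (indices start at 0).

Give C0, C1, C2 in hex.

C0 = 0x0, C1 = 0xC, C2 = 0x6

CTR encryption: S_i = E(K, T_i) where T_i is the counter for block i; C_i = P_i ⊕ S_i.
C0: T = 0x4, S = E(K, T) = 0xF; 0xF ⊕ 0xF = 0x0.
C1: T = 0x5, S = E(K, T) = 0xE; 0x2 ⊕ 0xE = 0xC.
C2: T = 0x6, S = E(K, T) = 0xD; 0xB ⊕ 0xD = 0x6.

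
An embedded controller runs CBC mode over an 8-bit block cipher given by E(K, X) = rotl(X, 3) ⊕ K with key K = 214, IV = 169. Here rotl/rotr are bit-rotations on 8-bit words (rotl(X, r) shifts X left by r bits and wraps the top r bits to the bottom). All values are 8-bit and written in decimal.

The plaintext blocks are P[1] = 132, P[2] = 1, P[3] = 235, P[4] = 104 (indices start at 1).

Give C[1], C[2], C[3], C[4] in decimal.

CBC encryption: C_i = E(K, P_i ⊕ C_{i−1}), with C_{0} = IV.
C[1]: P[1] ⊕ 169 = 45; E(K, 45) = 191.
C[2]: P[2] ⊕ 191 = 190; E(K, 190) = 35.
C[3]: P[3] ⊕ 35 = 200; E(K, 200) = 144.
C[4]: P[4] ⊕ 144 = 248; E(K, 248) = 17.

C[1] = 191, C[2] = 35, C[3] = 144, C[4] = 17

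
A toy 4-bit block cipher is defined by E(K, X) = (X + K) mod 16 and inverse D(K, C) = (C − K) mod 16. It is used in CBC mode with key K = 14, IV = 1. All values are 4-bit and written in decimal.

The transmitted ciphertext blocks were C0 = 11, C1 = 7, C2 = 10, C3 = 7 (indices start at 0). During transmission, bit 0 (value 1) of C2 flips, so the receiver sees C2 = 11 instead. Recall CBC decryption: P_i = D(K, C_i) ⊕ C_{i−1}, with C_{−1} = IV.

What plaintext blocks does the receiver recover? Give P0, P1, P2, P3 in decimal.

P0 = 12, P1 = 2, P2 = 10, P3 = 2

Only C2 changed, to 11. In CBC, a change in C_i garbles P_i and flips the same bit in P_{i+1}. Decrypting the received ciphertext:
P0: D(K, 11) = 13; 13 ⊕ 1 = 12.
P1: D(K, 7) = 9; 9 ⊕ 11 = 2.
P2: D(K, 11) = 13; 13 ⊕ 7 = 10.
P3: D(K, 7) = 9; 9 ⊕ 11 = 2.
Blocks that differ from the original plaintext: P2, P3.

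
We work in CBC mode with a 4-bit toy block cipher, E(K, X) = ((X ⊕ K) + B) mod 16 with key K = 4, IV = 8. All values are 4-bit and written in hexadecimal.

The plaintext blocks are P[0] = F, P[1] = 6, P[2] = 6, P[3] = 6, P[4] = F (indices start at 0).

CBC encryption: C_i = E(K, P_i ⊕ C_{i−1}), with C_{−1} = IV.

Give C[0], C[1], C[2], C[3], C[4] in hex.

C[0] = E, C[1] = 7, C[2] = 0, C[3] = D, C[4] = 1

C[0]: P[0] ⊕ 8 = 7; E(K, 7) = E.
C[1]: P[1] ⊕ E = 8; E(K, 8) = 7.
C[2]: P[2] ⊕ 7 = 1; E(K, 1) = 0.
C[3]: P[3] ⊕ 0 = 6; E(K, 6) = D.
C[4]: P[4] ⊕ D = 2; E(K, 2) = 1.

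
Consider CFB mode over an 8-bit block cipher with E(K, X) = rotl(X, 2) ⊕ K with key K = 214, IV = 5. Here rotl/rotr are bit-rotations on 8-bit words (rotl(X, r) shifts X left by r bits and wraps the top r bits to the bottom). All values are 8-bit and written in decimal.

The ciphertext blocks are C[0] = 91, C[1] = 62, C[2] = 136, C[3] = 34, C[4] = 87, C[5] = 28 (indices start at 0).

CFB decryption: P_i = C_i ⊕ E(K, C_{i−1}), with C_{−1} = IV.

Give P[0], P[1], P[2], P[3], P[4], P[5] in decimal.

P[0]: E(K, 5) = 194; 91 ⊕ 194 = 153.
P[1]: E(K, 91) = 187; 62 ⊕ 187 = 133.
P[2]: E(K, 62) = 46; 136 ⊕ 46 = 166.
P[3]: E(K, 136) = 244; 34 ⊕ 244 = 214.
P[4]: E(K, 34) = 94; 87 ⊕ 94 = 9.
P[5]: E(K, 87) = 139; 28 ⊕ 139 = 151.

P[0] = 153, P[1] = 133, P[2] = 166, P[3] = 214, P[4] = 9, P[5] = 151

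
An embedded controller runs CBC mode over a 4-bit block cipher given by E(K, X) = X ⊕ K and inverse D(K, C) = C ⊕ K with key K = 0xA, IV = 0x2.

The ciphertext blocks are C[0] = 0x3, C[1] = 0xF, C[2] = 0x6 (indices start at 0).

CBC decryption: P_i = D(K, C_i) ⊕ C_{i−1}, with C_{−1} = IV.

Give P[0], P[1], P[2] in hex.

P[0]: D(K, 0x3) = 0x9; 0x9 ⊕ 0x2 = 0xB.
P[1]: D(K, 0xF) = 0x5; 0x5 ⊕ 0x3 = 0x6.
P[2]: D(K, 0x6) = 0xC; 0xC ⊕ 0xF = 0x3.

P[0] = 0xB, P[1] = 0x6, P[2] = 0x3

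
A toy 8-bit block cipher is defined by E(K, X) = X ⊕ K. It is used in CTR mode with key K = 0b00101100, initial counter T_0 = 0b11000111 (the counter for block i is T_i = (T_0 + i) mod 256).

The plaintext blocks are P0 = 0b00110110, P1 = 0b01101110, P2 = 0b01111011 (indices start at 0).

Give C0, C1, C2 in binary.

C0 = 0b11011101, C1 = 0b10001010, C2 = 0b10011110

CTR encryption: S_i = E(K, T_i) where T_i is the counter for block i; C_i = P_i ⊕ S_i.
C0: T = 0b11000111, S = E(K, T) = 0b11101011; 0b00110110 ⊕ 0b11101011 = 0b11011101.
C1: T = 0b11001000, S = E(K, T) = 0b11100100; 0b01101110 ⊕ 0b11100100 = 0b10001010.
C2: T = 0b11001001, S = E(K, T) = 0b11100101; 0b01111011 ⊕ 0b11100101 = 0b10011110.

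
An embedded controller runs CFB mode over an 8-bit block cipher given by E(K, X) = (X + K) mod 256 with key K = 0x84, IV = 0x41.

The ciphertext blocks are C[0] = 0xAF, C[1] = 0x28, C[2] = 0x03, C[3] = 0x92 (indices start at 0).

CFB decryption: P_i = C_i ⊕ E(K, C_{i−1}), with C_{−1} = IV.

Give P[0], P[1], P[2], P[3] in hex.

P[0] = 0x6A, P[1] = 0x1B, P[2] = 0xAF, P[3] = 0x15

P[0]: E(K, 0x41) = 0xC5; 0xAF ⊕ 0xC5 = 0x6A.
P[1]: E(K, 0xAF) = 0x33; 0x28 ⊕ 0x33 = 0x1B.
P[2]: E(K, 0x28) = 0xAC; 0x03 ⊕ 0xAC = 0xAF.
P[3]: E(K, 0x03) = 0x87; 0x92 ⊕ 0x87 = 0x15.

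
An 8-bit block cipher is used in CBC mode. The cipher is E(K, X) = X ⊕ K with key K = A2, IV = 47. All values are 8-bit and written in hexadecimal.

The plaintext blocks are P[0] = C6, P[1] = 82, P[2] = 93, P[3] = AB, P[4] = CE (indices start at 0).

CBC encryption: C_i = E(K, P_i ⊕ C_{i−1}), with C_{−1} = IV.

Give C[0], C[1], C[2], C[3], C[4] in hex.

C[0] = 23, C[1] = 03, C[2] = 32, C[3] = 3B, C[4] = 57

C[0]: P[0] ⊕ 47 = 81; E(K, 81) = 23.
C[1]: P[1] ⊕ 23 = A1; E(K, A1) = 03.
C[2]: P[2] ⊕ 03 = 90; E(K, 90) = 32.
C[3]: P[3] ⊕ 32 = 99; E(K, 99) = 3B.
C[4]: P[4] ⊕ 3B = F5; E(K, F5) = 57.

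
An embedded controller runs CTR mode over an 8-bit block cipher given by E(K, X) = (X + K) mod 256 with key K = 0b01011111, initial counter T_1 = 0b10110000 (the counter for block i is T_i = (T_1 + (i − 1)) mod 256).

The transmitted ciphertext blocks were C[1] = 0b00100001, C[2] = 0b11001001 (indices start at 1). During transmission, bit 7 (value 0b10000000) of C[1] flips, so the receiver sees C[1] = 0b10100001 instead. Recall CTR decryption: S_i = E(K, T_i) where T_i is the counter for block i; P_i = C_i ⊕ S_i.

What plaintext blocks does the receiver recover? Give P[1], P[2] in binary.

Only C[1] changed, to 0b10100001. In CTR, a change in C_i flips the same bit in P_i only; the keystream is unaffected. Decrypting the received ciphertext:
P[1]: T = 0b10110000, S = E(K, T) = 0b00001111; 0b10100001 ⊕ 0b00001111 = 0b10101110.
P[2]: T = 0b10110001, S = E(K, T) = 0b00010000; 0b11001001 ⊕ 0b00010000 = 0b11011001.
Blocks that differ from the original plaintext: P[1].

P[1] = 0b10101110, P[2] = 0b11011001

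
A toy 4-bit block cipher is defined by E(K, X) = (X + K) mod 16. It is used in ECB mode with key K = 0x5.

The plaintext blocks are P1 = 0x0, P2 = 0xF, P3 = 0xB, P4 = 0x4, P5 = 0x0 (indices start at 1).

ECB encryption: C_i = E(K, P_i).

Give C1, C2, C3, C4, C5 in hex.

C1: E(K, 0x0) = 0x5.
C2: E(K, 0xF) = 0x4.
C3: E(K, 0xB) = 0x0.
C4: E(K, 0x4) = 0x9.
C5: E(K, 0x0) = 0x5.

C1 = 0x5, C2 = 0x4, C3 = 0x0, C4 = 0x9, C5 = 0x5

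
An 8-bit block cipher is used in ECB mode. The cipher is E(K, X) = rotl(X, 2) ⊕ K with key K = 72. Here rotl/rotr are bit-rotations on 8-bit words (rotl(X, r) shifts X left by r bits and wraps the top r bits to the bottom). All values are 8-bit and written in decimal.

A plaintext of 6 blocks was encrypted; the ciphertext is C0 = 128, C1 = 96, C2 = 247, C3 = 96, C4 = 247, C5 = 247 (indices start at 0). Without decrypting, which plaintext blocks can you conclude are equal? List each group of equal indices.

ECB encrypts each block independently with the same key, so equal ciphertext blocks imply equal plaintext blocks.
C1 = C3 = 96, so P1 = P3.
C2 = C4 = C5 = 247, so P2 = P4 = P5.

P1 = P3; P2 = P4 = P5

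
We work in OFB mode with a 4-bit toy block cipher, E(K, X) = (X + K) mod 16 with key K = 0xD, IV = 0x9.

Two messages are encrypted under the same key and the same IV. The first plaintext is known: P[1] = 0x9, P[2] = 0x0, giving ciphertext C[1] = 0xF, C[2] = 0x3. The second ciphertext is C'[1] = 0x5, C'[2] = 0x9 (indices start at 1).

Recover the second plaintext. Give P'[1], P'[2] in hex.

In OFB with a reused IV, both messages share the same keystream S_i, so C_i ⊕ C'_i = P_i ⊕ P'_i and thus P'_i = P_i ⊕ C_i ⊕ C'_i.
P'[1]: 0x9 ⊕ 0xF ⊕ 0x5 = 0x3.
P'[2]: 0x0 ⊕ 0x3 ⊕ 0x9 = 0xA.

P'[1] = 0x3, P'[2] = 0xA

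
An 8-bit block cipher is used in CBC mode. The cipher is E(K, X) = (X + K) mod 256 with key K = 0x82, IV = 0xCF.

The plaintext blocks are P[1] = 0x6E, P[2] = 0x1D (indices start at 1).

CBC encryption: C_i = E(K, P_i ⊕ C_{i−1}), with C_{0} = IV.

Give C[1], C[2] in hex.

C[1]: P[1] ⊕ 0xCF = 0xA1; E(K, 0xA1) = 0x23.
C[2]: P[2] ⊕ 0x23 = 0x3E; E(K, 0x3E) = 0xC0.

C[1] = 0x23, C[2] = 0xC0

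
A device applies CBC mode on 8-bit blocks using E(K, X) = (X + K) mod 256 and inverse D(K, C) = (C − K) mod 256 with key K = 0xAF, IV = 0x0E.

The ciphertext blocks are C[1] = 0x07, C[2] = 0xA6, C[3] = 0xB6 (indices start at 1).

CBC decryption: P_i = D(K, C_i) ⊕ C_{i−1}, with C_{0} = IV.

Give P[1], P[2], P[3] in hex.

P[1] = 0x56, P[2] = 0xF0, P[3] = 0xA1

P[1]: D(K, 0x07) = 0x58; 0x58 ⊕ 0x0E = 0x56.
P[2]: D(K, 0xA6) = 0xF7; 0xF7 ⊕ 0x07 = 0xF0.
P[3]: D(K, 0xB6) = 0x07; 0x07 ⊕ 0xA6 = 0xA1.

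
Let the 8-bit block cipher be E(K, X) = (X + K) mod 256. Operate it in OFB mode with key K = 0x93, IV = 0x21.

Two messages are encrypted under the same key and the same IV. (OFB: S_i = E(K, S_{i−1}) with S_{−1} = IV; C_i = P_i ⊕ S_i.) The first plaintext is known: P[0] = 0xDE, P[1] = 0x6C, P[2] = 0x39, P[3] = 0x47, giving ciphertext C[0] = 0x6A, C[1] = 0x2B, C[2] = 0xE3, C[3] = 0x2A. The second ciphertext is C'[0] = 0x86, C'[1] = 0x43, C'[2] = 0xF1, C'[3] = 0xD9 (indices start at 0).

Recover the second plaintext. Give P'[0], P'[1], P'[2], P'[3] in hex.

In OFB with a reused IV, both messages share the same keystream S_i, so C_i ⊕ C'_i = P_i ⊕ P'_i and thus P'_i = P_i ⊕ C_i ⊕ C'_i.
P'[0]: 0xDE ⊕ 0x6A ⊕ 0x86 = 0x32.
P'[1]: 0x6C ⊕ 0x2B ⊕ 0x43 = 0x04.
P'[2]: 0x39 ⊕ 0xE3 ⊕ 0xF1 = 0x2B.
P'[3]: 0x47 ⊕ 0x2A ⊕ 0xD9 = 0xB4.

P'[0] = 0x32, P'[1] = 0x04, P'[2] = 0x2B, P'[3] = 0xB4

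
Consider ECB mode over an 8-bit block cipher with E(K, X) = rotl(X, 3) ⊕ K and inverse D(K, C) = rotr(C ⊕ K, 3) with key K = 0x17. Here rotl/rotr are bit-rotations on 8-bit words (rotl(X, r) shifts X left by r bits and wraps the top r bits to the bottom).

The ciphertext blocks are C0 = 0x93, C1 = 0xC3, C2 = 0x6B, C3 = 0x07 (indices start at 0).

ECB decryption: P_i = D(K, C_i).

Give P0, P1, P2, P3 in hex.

P0 = 0x90, P1 = 0x9A, P2 = 0x8F, P3 = 0x02

P0: D(K, 0x93) = 0x90.
P1: D(K, 0xC3) = 0x9A.
P2: D(K, 0x6B) = 0x8F.
P3: D(K, 0x07) = 0x02.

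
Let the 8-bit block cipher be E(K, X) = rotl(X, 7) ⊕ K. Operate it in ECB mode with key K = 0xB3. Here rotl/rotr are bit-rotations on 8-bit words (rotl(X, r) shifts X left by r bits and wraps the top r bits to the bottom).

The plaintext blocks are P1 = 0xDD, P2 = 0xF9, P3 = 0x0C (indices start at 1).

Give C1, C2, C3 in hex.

C1 = 0x5D, C2 = 0x4F, C3 = 0xB5

ECB encryption: C_i = E(K, P_i).
C1: E(K, 0xDD) = 0x5D.
C2: E(K, 0xF9) = 0x4F.
C3: E(K, 0x0C) = 0xB5.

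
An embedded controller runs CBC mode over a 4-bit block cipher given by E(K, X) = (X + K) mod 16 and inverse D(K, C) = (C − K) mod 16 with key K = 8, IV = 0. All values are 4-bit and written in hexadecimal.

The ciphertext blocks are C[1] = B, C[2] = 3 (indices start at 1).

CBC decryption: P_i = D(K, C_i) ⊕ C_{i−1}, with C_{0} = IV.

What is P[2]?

P[2] = 0

P[2]: D(K, 3) = B; B ⊕ B = 0.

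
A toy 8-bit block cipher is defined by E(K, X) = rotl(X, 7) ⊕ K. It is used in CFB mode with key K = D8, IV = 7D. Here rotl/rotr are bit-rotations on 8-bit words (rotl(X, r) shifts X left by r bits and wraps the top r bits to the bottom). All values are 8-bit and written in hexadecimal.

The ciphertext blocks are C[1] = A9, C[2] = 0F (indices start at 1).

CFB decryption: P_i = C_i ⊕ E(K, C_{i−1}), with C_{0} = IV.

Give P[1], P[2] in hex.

P[1] = CF, P[2] = 03

P[1]: E(K, 7D) = 66; A9 ⊕ 66 = CF.
P[2]: E(K, A9) = 0C; 0F ⊕ 0C = 03.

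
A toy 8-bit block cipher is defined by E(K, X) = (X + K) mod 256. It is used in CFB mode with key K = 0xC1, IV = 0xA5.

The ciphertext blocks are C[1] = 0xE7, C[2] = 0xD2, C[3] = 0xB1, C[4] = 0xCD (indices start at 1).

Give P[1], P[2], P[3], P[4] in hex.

P[1] = 0x81, P[2] = 0x7A, P[3] = 0x22, P[4] = 0xBF

CFB decryption: P_i = C_i ⊕ E(K, C_{i−1}), with C_{0} = IV.
P[1]: E(K, 0xA5) = 0x66; 0xE7 ⊕ 0x66 = 0x81.
P[2]: E(K, 0xE7) = 0xA8; 0xD2 ⊕ 0xA8 = 0x7A.
P[3]: E(K, 0xD2) = 0x93; 0xB1 ⊕ 0x93 = 0x22.
P[4]: E(K, 0xB1) = 0x72; 0xCD ⊕ 0x72 = 0xBF.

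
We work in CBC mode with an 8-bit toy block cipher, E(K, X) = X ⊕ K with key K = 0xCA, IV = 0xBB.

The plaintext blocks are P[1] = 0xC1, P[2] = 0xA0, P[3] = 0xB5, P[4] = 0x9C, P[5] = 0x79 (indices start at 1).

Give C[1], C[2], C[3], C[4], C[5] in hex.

C[1] = 0xB0, C[2] = 0xDA, C[3] = 0xA5, C[4] = 0xF3, C[5] = 0x40

CBC encryption: C_i = E(K, P_i ⊕ C_{i−1}), with C_{0} = IV.
C[1]: P[1] ⊕ 0xBB = 0x7A; E(K, 0x7A) = 0xB0.
C[2]: P[2] ⊕ 0xB0 = 0x10; E(K, 0x10) = 0xDA.
C[3]: P[3] ⊕ 0xDA = 0x6F; E(K, 0x6F) = 0xA5.
C[4]: P[4] ⊕ 0xA5 = 0x39; E(K, 0x39) = 0xF3.
C[5]: P[5] ⊕ 0xF3 = 0x8A; E(K, 0x8A) = 0x40.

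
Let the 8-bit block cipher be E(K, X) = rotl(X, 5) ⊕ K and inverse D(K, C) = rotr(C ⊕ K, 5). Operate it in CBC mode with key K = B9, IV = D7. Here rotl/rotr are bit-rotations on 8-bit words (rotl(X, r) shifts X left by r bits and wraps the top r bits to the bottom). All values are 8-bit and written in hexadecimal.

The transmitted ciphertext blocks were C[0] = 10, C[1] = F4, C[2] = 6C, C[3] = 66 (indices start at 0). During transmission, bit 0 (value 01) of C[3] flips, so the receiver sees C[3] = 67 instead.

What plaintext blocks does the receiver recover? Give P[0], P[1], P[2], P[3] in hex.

P[0] = 9A, P[1] = 7A, P[2] = 5A, P[3] = 9A

CBC decryption: P_i = D(K, C_i) ⊕ C_{i−1}, with C_{−1} = IV.
Only C[3] changed, to 67. In CBC, a change in C_i garbles P_i and flips the same bit in P_{i+1}. Decrypting the received ciphertext:
P[0]: D(K, 10) = 4D; 4D ⊕ D7 = 9A.
P[1]: D(K, F4) = 6A; 6A ⊕ 10 = 7A.
P[2]: D(K, 6C) = AE; AE ⊕ F4 = 5A.
P[3]: D(K, 67) = F6; F6 ⊕ 6C = 9A.
Blocks that differ from the original plaintext: P[3].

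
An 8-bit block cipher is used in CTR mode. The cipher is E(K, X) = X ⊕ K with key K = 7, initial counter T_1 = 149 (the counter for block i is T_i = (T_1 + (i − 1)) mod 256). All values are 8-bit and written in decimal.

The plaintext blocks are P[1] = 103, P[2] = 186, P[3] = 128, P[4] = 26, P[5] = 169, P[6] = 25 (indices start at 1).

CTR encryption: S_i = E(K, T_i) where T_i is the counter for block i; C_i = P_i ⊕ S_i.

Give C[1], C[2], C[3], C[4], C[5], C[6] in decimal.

C[1] = 245, C[2] = 43, C[3] = 16, C[4] = 133, C[5] = 55, C[6] = 132

C[1]: T = 149, S = E(K, T) = 146; 103 ⊕ 146 = 245.
C[2]: T = 150, S = E(K, T) = 145; 186 ⊕ 145 = 43.
C[3]: T = 151, S = E(K, T) = 144; 128 ⊕ 144 = 16.
C[4]: T = 152, S = E(K, T) = 159; 26 ⊕ 159 = 133.
C[5]: T = 153, S = E(K, T) = 158; 169 ⊕ 158 = 55.
C[6]: T = 154, S = E(K, T) = 157; 25 ⊕ 157 = 132.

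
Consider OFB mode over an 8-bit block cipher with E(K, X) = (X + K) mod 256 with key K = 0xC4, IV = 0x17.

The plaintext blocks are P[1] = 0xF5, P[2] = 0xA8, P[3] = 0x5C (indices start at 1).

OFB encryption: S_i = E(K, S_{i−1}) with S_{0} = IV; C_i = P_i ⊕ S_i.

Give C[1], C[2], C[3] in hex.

C[1]: S = E(K, 0x17) = 0xDB; 0xF5 ⊕ 0xDB = 0x2E.
C[2]: S = E(K, 0xDB) = 0x9F; 0xA8 ⊕ 0x9F = 0x37.
C[3]: S = E(K, 0x9F) = 0x63; 0x5C ⊕ 0x63 = 0x3F.

C[1] = 0x2E, C[2] = 0x37, C[3] = 0x3F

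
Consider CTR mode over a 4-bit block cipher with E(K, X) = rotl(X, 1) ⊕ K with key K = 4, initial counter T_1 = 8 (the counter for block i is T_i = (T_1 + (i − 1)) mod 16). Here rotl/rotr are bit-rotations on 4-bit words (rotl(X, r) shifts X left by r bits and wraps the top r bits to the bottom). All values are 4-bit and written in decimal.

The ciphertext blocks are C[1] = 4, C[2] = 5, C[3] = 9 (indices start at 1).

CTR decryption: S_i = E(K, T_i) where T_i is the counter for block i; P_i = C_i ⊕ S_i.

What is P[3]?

P[3]: T = 10, S = E(K, T) = 1; 9 ⊕ 1 = 8.

P[3] = 8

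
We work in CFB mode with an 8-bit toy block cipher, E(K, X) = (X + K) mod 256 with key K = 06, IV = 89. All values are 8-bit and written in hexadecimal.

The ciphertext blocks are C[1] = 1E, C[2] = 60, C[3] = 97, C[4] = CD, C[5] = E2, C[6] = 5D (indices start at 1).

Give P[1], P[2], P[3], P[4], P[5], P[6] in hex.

P[1] = 91, P[2] = 44, P[3] = F1, P[4] = 50, P[5] = 31, P[6] = B5

CFB decryption: P_i = C_i ⊕ E(K, C_{i−1}), with C_{0} = IV.
P[1]: E(K, 89) = 8F; 1E ⊕ 8F = 91.
P[2]: E(K, 1E) = 24; 60 ⊕ 24 = 44.
P[3]: E(K, 60) = 66; 97 ⊕ 66 = F1.
P[4]: E(K, 97) = 9D; CD ⊕ 9D = 50.
P[5]: E(K, CD) = D3; E2 ⊕ D3 = 31.
P[6]: E(K, E2) = E8; 5D ⊕ E8 = B5.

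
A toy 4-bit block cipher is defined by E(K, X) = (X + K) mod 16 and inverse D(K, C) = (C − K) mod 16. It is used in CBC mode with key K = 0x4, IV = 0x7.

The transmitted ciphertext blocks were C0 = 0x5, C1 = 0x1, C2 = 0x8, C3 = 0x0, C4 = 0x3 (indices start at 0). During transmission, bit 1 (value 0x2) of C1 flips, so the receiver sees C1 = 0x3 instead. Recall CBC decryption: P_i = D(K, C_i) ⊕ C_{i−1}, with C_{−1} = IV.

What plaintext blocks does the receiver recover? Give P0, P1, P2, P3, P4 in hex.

Only C1 changed, to 0x3. In CBC, a change in C_i garbles P_i and flips the same bit in P_{i+1}. Decrypting the received ciphertext:
P0: D(K, 0x5) = 0x1; 0x1 ⊕ 0x7 = 0x6.
P1: D(K, 0x3) = 0xF; 0xF ⊕ 0x5 = 0xA.
P2: D(K, 0x8) = 0x4; 0x4 ⊕ 0x3 = 0x7.
P3: D(K, 0x0) = 0xC; 0xC ⊕ 0x8 = 0x4.
P4: D(K, 0x3) = 0xF; 0xF ⊕ 0x0 = 0xF.
Blocks that differ from the original plaintext: P1, P2.

P0 = 0x6, P1 = 0xA, P2 = 0x7, P3 = 0x4, P4 = 0xF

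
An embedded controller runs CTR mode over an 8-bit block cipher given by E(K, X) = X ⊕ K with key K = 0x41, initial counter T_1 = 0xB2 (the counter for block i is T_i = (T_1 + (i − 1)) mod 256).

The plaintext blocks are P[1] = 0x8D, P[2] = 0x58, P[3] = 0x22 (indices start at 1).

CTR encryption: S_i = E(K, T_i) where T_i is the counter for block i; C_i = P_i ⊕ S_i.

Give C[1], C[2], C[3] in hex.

C[1]: T = 0xB2, S = E(K, T) = 0xF3; 0x8D ⊕ 0xF3 = 0x7E.
C[2]: T = 0xB3, S = E(K, T) = 0xF2; 0x58 ⊕ 0xF2 = 0xAA.
C[3]: T = 0xB4, S = E(K, T) = 0xF5; 0x22 ⊕ 0xF5 = 0xD7.

C[1] = 0x7E, C[2] = 0xAA, C[3] = 0xD7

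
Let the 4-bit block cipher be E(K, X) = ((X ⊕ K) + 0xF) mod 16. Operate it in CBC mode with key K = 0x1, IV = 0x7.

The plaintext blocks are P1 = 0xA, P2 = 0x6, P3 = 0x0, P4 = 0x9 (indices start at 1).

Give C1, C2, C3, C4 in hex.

CBC encryption: C_i = E(K, P_i ⊕ C_{i−1}), with C_{0} = IV.
C1: P1 ⊕ 0x7 = 0xD; E(K, 0xD) = 0xB.
C2: P2 ⊕ 0xB = 0xD; E(K, 0xD) = 0xB.
C3: P3 ⊕ 0xB = 0xB; E(K, 0xB) = 0x9.
C4: P4 ⊕ 0x9 = 0x0; E(K, 0x0) = 0x0.

C1 = 0xB, C2 = 0xB, C3 = 0x9, C4 = 0x0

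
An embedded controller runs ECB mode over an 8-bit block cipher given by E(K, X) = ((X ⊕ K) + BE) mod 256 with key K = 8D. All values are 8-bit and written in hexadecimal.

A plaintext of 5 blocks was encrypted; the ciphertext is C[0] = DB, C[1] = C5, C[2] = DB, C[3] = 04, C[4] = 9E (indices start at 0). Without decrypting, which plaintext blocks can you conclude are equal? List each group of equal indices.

P[0] = P[2]

ECB encrypts each block independently with the same key, so equal ciphertext blocks imply equal plaintext blocks.
C[0] = C[2] = DB, so P[0] = P[2].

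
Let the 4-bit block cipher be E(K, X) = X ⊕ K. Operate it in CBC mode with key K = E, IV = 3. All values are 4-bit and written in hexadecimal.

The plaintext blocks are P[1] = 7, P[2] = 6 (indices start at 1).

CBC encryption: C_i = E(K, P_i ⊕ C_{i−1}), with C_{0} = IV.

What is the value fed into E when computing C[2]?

C[1]: P[1] ⊕ 3 = 4; E(K, 4) = A.
C[2]: P[2] ⊕ A = C; E(K, C) = 2.
So the input to E for block [2] is C.

C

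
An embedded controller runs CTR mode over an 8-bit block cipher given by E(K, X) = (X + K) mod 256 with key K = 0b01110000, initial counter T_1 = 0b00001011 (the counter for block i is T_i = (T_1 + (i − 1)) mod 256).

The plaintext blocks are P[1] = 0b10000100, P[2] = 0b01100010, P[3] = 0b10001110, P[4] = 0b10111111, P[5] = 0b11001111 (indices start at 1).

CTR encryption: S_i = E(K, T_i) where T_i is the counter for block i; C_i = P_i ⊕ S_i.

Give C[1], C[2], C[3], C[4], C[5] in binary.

C[1]: T = 0b00001011, S = E(K, T) = 0b01111011; 0b10000100 ⊕ 0b01111011 = 0b11111111.
C[2]: T = 0b00001100, S = E(K, T) = 0b01111100; 0b01100010 ⊕ 0b01111100 = 0b00011110.
C[3]: T = 0b00001101, S = E(K, T) = 0b01111101; 0b10001110 ⊕ 0b01111101 = 0b11110011.
C[4]: T = 0b00001110, S = E(K, T) = 0b01111110; 0b10111111 ⊕ 0b01111110 = 0b11000001.
C[5]: T = 0b00001111, S = E(K, T) = 0b01111111; 0b11001111 ⊕ 0b01111111 = 0b10110000.

C[1] = 0b11111111, C[2] = 0b00011110, C[3] = 0b11110011, C[4] = 0b11000001, C[5] = 0b10110000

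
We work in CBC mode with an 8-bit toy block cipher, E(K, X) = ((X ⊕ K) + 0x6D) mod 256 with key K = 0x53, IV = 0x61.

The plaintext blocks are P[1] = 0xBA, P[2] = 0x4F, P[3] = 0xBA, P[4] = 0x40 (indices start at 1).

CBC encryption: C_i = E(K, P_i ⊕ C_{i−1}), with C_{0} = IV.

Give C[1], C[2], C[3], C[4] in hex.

C[1] = 0xF5, C[2] = 0x56, C[3] = 0x2C, C[4] = 0xAC

C[1]: P[1] ⊕ 0x61 = 0xDB; E(K, 0xDB) = 0xF5.
C[2]: P[2] ⊕ 0xF5 = 0xBA; E(K, 0xBA) = 0x56.
C[3]: P[3] ⊕ 0x56 = 0xEC; E(K, 0xEC) = 0x2C.
C[4]: P[4] ⊕ 0x2C = 0x6C; E(K, 0x6C) = 0xAC.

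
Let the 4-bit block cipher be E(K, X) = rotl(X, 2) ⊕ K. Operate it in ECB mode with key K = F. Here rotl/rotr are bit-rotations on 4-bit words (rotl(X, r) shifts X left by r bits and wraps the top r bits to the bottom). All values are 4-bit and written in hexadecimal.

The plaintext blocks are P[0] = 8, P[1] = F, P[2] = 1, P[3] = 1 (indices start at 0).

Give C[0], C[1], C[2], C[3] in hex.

ECB encryption: C_i = E(K, P_i).
C[0]: E(K, 8) = D.
C[1]: E(K, F) = 0.
C[2]: E(K, 1) = B.
C[3]: E(K, 1) = B.

C[0] = D, C[1] = 0, C[2] = B, C[3] = B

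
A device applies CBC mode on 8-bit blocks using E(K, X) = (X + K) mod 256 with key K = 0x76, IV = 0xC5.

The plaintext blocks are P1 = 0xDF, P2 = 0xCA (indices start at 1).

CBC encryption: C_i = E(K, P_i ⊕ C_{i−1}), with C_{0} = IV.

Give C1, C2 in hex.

C1 = 0x90, C2 = 0xD0

C1: P1 ⊕ 0xC5 = 0x1A; E(K, 0x1A) = 0x90.
C2: P2 ⊕ 0x90 = 0x5A; E(K, 0x5A) = 0xD0.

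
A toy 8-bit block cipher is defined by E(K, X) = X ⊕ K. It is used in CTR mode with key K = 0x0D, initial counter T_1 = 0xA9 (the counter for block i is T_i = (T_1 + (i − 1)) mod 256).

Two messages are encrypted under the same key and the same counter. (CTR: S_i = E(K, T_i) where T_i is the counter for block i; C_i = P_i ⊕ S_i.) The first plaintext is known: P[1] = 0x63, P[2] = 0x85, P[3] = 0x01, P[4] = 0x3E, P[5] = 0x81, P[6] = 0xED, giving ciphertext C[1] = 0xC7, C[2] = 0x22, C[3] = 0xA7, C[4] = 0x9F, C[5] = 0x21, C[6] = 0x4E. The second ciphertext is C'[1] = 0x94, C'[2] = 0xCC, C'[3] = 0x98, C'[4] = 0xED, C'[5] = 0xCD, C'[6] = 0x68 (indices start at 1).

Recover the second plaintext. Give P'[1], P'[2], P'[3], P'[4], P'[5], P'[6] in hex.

In CTR with a reused counter, both messages share the same keystream S_i, so C_i ⊕ C'_i = P_i ⊕ P'_i and thus P'_i = P_i ⊕ C_i ⊕ C'_i.
P'[1]: 0x63 ⊕ 0xC7 ⊕ 0x94 = 0x30.
P'[2]: 0x85 ⊕ 0x22 ⊕ 0xCC = 0x6B.
P'[3]: 0x01 ⊕ 0xA7 ⊕ 0x98 = 0x3E.
P'[4]: 0x3E ⊕ 0x9F ⊕ 0xED = 0x4C.
P'[5]: 0x81 ⊕ 0x21 ⊕ 0xCD = 0x6D.
P'[6]: 0xED ⊕ 0x4E ⊕ 0x68 = 0xCB.

P'[1] = 0x30, P'[2] = 0x6B, P'[3] = 0x3E, P'[4] = 0x4C, P'[5] = 0x6D, P'[6] = 0xCB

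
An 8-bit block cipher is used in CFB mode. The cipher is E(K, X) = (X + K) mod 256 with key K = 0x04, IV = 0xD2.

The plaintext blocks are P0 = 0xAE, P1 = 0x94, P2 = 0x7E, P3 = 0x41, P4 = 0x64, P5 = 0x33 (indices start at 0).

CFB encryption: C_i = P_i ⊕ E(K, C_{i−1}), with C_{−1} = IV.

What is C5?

C0: E(K, 0xD2) = 0xD6; 0xAE ⊕ 0xD6 = 0x78.
C1: E(K, 0x78) = 0x7C; 0x94 ⊕ 0x7C = 0xE8.
C2: E(K, 0xE8) = 0xEC; 0x7E ⊕ 0xEC = 0x92.
C3: E(K, 0x92) = 0x96; 0x41 ⊕ 0x96 = 0xD7.
C4: E(K, 0xD7) = 0xDB; 0x64 ⊕ 0xDB = 0xBF.
C5: E(K, 0xBF) = 0xC3; 0x33 ⊕ 0xC3 = 0xF0.

C5 = 0xF0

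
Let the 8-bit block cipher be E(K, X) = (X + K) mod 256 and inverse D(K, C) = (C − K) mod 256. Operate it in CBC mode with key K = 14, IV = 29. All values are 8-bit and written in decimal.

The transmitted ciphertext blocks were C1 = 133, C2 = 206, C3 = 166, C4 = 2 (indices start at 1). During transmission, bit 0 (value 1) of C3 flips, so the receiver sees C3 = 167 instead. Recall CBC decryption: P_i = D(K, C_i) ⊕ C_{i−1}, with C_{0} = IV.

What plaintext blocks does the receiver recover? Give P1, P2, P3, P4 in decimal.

Only C3 changed, to 167. In CBC, a change in C_i garbles P_i and flips the same bit in P_{i+1}. Decrypting the received ciphertext:
P1: D(K, 133) = 119; 119 ⊕ 29 = 106.
P2: D(K, 206) = 192; 192 ⊕ 133 = 69.
P3: D(K, 167) = 153; 153 ⊕ 206 = 87.
P4: D(K, 2) = 244; 244 ⊕ 167 = 83.
Blocks that differ from the original plaintext: P3, P4.

P1 = 106, P2 = 69, P3 = 87, P4 = 83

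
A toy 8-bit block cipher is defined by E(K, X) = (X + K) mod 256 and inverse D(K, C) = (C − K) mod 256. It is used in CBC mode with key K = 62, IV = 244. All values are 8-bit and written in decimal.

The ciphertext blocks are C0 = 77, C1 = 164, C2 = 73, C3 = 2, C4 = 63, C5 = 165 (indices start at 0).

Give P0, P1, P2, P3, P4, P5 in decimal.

P0 = 251, P1 = 43, P2 = 175, P3 = 141, P4 = 3, P5 = 88

CBC decryption: P_i = D(K, C_i) ⊕ C_{i−1}, with C_{−1} = IV.
P0: D(K, 77) = 15; 15 ⊕ 244 = 251.
P1: D(K, 164) = 102; 102 ⊕ 77 = 43.
P2: D(K, 73) = 11; 11 ⊕ 164 = 175.
P3: D(K, 2) = 196; 196 ⊕ 73 = 141.
P4: D(K, 63) = 1; 1 ⊕ 2 = 3.
P5: D(K, 165) = 103; 103 ⊕ 63 = 88.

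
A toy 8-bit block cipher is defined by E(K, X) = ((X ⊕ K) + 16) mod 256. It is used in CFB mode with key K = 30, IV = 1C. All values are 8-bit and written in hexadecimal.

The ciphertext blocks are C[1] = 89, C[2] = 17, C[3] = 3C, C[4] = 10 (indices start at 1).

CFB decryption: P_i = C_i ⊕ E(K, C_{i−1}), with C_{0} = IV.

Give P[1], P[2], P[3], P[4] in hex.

P[1] = CB, P[2] = D8, P[3] = 01, P[4] = 32

P[1]: E(K, 1C) = 42; 89 ⊕ 42 = CB.
P[2]: E(K, 89) = CF; 17 ⊕ CF = D8.
P[3]: E(K, 17) = 3D; 3C ⊕ 3D = 01.
P[4]: E(K, 3C) = 22; 10 ⊕ 22 = 32.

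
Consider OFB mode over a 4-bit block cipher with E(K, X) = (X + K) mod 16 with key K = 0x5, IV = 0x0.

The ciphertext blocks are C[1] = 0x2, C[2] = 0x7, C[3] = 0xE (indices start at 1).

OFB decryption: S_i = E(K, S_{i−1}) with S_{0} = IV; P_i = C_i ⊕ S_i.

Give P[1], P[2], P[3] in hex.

P[1] = 0x7, P[2] = 0xD, P[3] = 0x1

P[1]: S = E(K, 0x0) = 0x5; 0x2 ⊕ 0x5 = 0x7.
P[2]: S = E(K, 0x5) = 0xA; 0x7 ⊕ 0xA = 0xD.
P[3]: S = E(K, 0xA) = 0xF; 0xE ⊕ 0xF = 0x1.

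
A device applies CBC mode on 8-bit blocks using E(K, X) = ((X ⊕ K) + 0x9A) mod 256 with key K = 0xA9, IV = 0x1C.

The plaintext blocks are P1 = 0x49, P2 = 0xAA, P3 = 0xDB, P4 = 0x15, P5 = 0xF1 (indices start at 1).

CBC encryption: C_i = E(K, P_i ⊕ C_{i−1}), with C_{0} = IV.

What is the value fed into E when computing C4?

0xE2

C1: P1 ⊕ 0x1C = 0x55; E(K, 0x55) = 0x96.
C2: P2 ⊕ 0x96 = 0x3C; E(K, 0x3C) = 0x2F.
C3: P3 ⊕ 0x2F = 0xF4; E(K, 0xF4) = 0xF7.
C4: P4 ⊕ 0xF7 = 0xE2; E(K, 0xE2) = 0xE5.
So the input to E for block 4 is 0xE2.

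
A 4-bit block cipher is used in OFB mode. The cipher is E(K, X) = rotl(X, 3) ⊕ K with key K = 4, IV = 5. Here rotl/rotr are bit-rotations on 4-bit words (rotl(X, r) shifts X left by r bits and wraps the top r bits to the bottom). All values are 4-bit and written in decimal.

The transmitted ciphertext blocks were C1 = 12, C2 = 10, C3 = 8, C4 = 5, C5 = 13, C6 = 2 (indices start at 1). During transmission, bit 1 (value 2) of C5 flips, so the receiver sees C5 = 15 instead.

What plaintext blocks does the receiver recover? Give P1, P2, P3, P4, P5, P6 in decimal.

P1 = 2, P2 = 9, P3 = 5, P4 = 15, P5 = 14, P6 = 14

OFB decryption: S_i = E(K, S_{i−1}) with S_{0} = IV; P_i = C_i ⊕ S_i.
Only C5 changed, to 15. In OFB, a change in C_i flips the same bit in P_i only; the keystream is unaffected. Decrypting the received ciphertext:
P1: S = E(K, 5) = 14; 12 ⊕ 14 = 2.
P2: S = E(K, 14) = 3; 10 ⊕ 3 = 9.
P3: S = E(K, 3) = 13; 8 ⊕ 13 = 5.
P4: S = E(K, 13) = 10; 5 ⊕ 10 = 15.
P5: S = E(K, 10) = 1; 15 ⊕ 1 = 14.
P6: S = E(K, 1) = 12; 2 ⊕ 12 = 14.
Blocks that differ from the original plaintext: P5.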